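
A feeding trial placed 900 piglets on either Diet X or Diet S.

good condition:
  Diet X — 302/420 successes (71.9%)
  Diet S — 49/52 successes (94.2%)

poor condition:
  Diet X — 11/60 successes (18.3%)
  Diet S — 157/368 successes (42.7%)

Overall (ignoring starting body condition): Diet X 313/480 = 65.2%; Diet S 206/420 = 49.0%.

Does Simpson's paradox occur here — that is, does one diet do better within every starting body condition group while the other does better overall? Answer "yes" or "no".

yes

Within each starting body condition level (good condition 71.9% vs 94.2%; poor condition 18.3% vs 42.7%), Diet S has the higher rate every time. Pooled: 65.2% vs 49.0% — Diet X has the higher rate overall. The two comparisons disagree.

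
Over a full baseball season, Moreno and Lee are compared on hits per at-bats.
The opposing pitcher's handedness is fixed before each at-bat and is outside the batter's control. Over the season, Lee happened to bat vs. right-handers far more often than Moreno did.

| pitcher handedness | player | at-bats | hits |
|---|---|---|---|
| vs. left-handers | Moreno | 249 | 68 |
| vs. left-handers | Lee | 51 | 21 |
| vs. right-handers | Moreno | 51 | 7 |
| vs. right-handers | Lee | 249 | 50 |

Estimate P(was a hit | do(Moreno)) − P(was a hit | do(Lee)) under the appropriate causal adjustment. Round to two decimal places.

Since pitcher handedness is a pre-existing factor (not a product of the player) and it affects the outcome on its own, it is a confounder. The stratified rates, not the pooled rate, identify the causal effect.
Adjusting over the population distribution of pitcher handedness: 0.500·(0.273−0.412) + 0.500·(0.137−0.201) = -0.101.

-0.10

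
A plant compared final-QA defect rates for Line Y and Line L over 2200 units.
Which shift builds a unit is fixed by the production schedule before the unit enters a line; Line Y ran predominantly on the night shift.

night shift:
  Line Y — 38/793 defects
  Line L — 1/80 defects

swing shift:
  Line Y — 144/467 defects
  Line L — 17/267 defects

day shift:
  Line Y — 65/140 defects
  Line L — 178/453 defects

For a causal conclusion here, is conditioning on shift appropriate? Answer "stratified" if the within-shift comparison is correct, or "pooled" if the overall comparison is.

stratified

The shift-specific comparison favours Line L throughout, but the pooled figures favour Line Y. The question is whether to condition on shift.
Shift differs across lines for reasons unrelated to any effect of the line itself, and it separately predicts the outcome — a classic confounder. We must compare within shift levels.
Within each level — night shift: 4.8% vs 1.2%; swing shift: 30.8% vs 6.4%; day shift: 46.4% vs 39.3% — Line L is lower every time.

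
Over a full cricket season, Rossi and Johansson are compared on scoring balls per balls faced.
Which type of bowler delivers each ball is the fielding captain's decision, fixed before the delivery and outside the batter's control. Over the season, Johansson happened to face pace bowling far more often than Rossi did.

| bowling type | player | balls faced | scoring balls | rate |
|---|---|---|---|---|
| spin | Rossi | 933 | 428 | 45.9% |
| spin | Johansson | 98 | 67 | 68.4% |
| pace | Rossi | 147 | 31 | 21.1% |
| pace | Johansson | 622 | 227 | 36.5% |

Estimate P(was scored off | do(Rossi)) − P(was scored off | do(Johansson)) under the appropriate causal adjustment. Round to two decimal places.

-0.19

The stratified and pooled comparisons disagree (Johansson wins within each bowling type; Rossi wins overall), so the answer turns on the causal role of bowling type.
Nothing the player does changes bowling type; the imbalance is an allocation artefact. With bowling type also predicting the outcome, the pooled figure is confounded, and the within-stratum comparison is the causal one.
Adjusting over the population distribution of bowling type: 0.573·(0.459−0.684) + 0.427·(0.211−0.365) = -0.195.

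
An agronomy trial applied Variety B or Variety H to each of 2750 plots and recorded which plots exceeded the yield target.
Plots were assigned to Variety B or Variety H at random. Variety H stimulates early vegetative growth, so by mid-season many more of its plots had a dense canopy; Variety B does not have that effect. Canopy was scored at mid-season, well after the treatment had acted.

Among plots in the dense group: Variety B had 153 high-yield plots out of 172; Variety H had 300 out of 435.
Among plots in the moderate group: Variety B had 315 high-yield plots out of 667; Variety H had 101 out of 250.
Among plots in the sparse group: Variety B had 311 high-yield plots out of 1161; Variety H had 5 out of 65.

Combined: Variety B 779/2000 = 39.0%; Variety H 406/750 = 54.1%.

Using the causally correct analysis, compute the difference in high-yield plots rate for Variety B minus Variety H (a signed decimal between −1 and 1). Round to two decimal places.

Stratifying would compare varietys among plots the varietys themselves sorted into mid-season canopy groups — a form of selection on an intermediate. The unconditioned pooled rates give the total causal effect.
The causal difference is the pooled difference: 0.390 − 0.541 = -0.152.

-0.15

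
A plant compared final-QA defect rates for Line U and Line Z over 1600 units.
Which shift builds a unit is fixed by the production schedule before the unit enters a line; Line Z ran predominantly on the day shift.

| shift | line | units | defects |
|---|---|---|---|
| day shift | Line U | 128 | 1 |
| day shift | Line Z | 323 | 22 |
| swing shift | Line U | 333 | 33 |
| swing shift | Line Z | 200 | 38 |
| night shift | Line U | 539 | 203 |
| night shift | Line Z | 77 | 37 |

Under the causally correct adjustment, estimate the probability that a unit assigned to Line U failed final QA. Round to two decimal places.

0.18

Within every shift level Line U has the lower rate, yet pooled Line Z does — Simpson's reversal.
Shift satisfies the back-door criterion: it is not a descendant of the line, and it blocks the spurious path from line to outcome. Adjusting for it (i.e., using the within-shift rates) gives the causal effect.
Standardising Line U to the population shift mix: 0.282·1/128 + 0.333·33/333 + 0.385·203/539 = 0.180.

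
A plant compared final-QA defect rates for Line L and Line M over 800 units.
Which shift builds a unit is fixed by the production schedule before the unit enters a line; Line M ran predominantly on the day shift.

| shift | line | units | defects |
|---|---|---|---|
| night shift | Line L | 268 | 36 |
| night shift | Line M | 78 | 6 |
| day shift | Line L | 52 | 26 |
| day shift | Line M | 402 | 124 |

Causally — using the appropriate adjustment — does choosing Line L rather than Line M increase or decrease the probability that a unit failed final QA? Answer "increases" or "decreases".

Within every shift level Line M has the lower rate, yet pooled Line L does — Simpson's reversal.
Here shift is a common cause — it drives both which line a case falls under and the outcome. The crude comparison mixes populations; the stratum-specific rates are the causally relevant ones.
Within each level — night shift: 13.4% vs 7.7%; day shift: 50.0% vs 30.8% — Line M is lower every time.

increases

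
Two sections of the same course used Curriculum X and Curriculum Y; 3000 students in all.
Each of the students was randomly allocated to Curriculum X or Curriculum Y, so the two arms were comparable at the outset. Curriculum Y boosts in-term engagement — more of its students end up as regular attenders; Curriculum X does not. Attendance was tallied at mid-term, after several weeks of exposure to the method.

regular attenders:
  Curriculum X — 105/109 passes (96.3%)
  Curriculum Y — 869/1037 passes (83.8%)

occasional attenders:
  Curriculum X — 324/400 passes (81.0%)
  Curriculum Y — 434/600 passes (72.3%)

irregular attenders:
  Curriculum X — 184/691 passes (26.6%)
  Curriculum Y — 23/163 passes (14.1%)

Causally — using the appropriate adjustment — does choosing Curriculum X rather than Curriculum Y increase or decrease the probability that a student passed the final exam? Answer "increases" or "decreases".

Within every mid-term attendance level Curriculum X has the higher rate, yet pooled Curriculum Y does — Simpson's reversal.
Mid-term attendance lies on the pathway teaching method → mid-term attendance → outcome, so adjusting for it blocks the indirect effect. For the total causal effect of teaching method, use the unadjusted pooled rates.
Pooled: Curriculum X 51.1% vs Curriculum Y 73.7%; Curriculum Y is higher overall.

decreases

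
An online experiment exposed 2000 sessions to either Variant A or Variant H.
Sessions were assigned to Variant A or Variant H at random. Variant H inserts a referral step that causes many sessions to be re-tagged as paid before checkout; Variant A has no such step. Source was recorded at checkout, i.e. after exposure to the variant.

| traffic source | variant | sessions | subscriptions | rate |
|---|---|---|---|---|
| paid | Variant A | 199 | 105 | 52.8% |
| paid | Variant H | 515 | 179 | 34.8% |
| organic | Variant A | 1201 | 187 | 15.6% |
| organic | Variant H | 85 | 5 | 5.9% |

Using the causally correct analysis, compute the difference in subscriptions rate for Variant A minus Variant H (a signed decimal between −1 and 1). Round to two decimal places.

-0.10

Variant A is higher inside every traffic source stratum but Variant H is higher in aggregate. Whether to stratify depends on how traffic source relates to the variant.
Traffic source lies on the pathway variant → traffic source → outcome, so adjusting for it blocks the indirect effect. For the total causal effect of variant, use the unadjusted pooled rates.
The causal difference is the pooled difference: 0.209 − 0.307 = -0.098.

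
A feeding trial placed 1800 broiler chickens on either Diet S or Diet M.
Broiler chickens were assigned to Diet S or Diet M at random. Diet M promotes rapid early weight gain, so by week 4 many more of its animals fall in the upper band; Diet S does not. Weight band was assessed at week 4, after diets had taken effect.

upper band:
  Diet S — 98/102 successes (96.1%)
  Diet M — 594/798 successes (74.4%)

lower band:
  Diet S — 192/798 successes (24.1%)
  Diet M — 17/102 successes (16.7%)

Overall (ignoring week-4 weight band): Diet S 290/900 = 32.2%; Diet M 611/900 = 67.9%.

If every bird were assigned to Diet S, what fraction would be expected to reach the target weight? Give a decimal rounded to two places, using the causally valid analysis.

The distribution of week-4 weight band is itself part of what the diet does — it is an intermediate outcome. Holding it fixed would remove that part of the effect; the total effect is the pooled difference.
So P(outcome | do(Diet S)) is just the pooled rate for Diet S: 290/900 = 0.322.

0.32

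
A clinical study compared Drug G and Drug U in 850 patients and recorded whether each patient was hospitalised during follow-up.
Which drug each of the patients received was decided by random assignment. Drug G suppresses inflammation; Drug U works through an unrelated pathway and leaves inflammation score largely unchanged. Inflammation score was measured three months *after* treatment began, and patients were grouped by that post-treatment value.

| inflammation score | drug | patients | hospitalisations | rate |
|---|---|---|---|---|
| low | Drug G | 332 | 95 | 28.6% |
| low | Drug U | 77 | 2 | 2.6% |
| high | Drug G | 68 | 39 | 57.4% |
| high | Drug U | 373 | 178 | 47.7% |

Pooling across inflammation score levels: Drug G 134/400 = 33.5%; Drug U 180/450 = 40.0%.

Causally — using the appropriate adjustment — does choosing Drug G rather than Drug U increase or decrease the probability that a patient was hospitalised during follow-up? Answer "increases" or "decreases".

Within every inflammation score level Drug U has the lower rate, yet pooled Drug G does — Simpson's reversal.
Inflammation score is recorded after the drug and is itself shifted by it — it sits on the causal path from drug to outcome. Conditioning on a mediator would strip out part of the effect we want; the pooled comparison gives the total causal effect.
Pooled: Drug G 33.5% vs Drug U 40.0%; Drug G is lower overall.

decreases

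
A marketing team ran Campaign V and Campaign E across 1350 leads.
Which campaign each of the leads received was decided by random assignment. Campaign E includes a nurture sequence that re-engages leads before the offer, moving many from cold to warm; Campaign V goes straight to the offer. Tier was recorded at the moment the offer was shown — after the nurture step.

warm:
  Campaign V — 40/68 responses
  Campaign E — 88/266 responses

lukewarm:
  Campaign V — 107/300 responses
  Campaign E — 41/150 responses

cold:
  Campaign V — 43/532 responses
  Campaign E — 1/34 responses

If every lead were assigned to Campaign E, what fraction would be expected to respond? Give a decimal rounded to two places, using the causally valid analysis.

Because the campaign influences engagement tier, engagement tier is a post-treatment mediator, not a confounder. Stratifying on it would bias the estimate; the causal effect is the crude pooled difference.
So P(outcome | do(Campaign E)) is just the pooled rate for Campaign E: 130/450 = 0.289.

0.29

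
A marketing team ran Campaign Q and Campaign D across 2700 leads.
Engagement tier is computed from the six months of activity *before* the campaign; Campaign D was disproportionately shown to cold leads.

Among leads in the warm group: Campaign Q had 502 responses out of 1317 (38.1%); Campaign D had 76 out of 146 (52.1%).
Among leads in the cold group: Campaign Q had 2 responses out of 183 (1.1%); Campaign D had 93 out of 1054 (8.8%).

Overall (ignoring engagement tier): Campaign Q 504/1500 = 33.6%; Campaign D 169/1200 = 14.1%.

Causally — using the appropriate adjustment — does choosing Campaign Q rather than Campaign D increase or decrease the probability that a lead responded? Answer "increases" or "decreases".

decreases

Engagement tier is set before the campaign has any effect — it is not caused by the campaign — and it independently drives the outcome. That makes it a confounder, so the causal comparison is within engagement tier levels.
Within each level — warm: 38.1% vs 52.1%; cold: 1.1% vs 8.8% — Campaign D is higher every time.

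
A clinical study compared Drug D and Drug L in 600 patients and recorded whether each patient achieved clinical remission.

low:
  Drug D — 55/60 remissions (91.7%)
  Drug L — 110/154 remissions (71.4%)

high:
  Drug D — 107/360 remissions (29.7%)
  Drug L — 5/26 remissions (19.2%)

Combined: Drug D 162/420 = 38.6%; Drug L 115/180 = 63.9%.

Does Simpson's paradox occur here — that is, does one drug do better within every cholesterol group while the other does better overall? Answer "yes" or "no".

yes

Within each cholesterol level (low 91.7% vs 71.4%; high 29.7% vs 19.2%), Drug D has the higher rate every time. Pooled: 38.6% vs 63.9% — Drug L has the higher rate overall. The two comparisons disagree.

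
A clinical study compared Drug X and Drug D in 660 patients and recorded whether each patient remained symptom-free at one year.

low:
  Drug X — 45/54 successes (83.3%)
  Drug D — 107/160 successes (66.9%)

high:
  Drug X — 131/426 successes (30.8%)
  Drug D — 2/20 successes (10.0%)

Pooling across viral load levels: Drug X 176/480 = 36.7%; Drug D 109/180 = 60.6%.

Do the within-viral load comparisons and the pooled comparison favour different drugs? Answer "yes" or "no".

Within each viral load level (low 83.3% vs 66.9%; high 30.8% vs 10.0%), Drug X has the higher rate every time. Pooled: 36.7% vs 60.6% — Drug D has the higher rate overall. The two comparisons disagree.

yes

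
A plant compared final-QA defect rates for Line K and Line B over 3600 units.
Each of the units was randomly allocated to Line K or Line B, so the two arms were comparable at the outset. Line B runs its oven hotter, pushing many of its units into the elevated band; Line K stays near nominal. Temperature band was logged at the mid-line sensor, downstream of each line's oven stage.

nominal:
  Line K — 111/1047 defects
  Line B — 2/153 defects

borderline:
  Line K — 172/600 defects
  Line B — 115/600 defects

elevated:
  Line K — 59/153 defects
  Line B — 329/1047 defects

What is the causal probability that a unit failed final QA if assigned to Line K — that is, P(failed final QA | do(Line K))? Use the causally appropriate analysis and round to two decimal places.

0.19

Within every in-process temperature band level Line B has the lower rate, yet pooled Line K does — Simpson's reversal.
In-process temperature band here is a post-treatment variable shaped by the line; conditioning on it would introduce bias rather than remove it. The overall comparison is the causal one.
So P(outcome | do(Line K)) is just the pooled rate for Line K: 342/1800 = 0.190.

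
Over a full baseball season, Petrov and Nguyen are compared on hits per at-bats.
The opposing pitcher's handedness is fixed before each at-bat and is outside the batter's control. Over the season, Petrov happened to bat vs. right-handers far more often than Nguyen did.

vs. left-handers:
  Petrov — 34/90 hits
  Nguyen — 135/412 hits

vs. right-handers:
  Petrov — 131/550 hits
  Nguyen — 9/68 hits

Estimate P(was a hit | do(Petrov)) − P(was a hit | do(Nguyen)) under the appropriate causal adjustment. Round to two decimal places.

Pitcher handedness differs across players for reasons unrelated to any effect of the player itself, and it separately predicts the outcome — a classic confounder. We must compare within pitcher handedness levels.
Adjusting over the population distribution of pitcher handedness: 0.448·(0.378−0.328) + 0.552·(0.238−0.132) = +0.081.

+0.08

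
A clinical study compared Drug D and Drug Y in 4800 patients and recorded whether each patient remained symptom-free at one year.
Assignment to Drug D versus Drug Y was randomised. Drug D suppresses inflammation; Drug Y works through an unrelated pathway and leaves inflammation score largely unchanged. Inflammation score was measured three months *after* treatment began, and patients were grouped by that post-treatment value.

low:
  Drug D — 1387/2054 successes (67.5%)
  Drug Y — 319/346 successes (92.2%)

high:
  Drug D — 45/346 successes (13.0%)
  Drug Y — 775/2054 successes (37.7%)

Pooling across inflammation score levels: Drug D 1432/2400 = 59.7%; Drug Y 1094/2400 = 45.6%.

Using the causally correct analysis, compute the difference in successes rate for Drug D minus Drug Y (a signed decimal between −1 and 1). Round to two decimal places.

+0.14

Inflammation score is recorded after the drug and is itself shifted by it — it sits on the causal path from drug to outcome. Conditioning on a mediator would strip out part of the effect we want; the pooled comparison gives the total causal effect.
The causal difference is the pooled difference: 0.597 − 0.456 = +0.141.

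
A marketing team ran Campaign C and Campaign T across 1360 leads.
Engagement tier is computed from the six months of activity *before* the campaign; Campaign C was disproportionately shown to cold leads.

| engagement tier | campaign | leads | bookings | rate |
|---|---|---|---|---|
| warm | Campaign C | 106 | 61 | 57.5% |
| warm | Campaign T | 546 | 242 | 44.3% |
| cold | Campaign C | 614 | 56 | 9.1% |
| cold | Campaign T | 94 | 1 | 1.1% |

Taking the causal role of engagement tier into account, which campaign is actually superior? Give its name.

The imbalance in engagement tier arose from how leads were allocated, not from anything the campaign did; and engagement tier independently affects the outcome. The pooled gap is confounded — condition on engagement tier.
Within each level — warm: 57.5% vs 44.3%; cold: 9.1% vs 1.1% — Campaign C is higher every time.

Campaign C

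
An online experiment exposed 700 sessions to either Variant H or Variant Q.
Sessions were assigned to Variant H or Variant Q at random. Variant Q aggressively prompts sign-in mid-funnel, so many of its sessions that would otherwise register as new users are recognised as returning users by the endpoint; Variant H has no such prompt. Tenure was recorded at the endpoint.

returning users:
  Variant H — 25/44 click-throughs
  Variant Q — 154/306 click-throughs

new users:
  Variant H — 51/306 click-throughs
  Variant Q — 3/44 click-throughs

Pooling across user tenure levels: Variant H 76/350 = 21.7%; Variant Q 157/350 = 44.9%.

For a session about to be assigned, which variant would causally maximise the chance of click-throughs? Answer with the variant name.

Variant Q

Variant H is higher inside every user tenure stratum but Variant Q is higher in aggregate. Whether to stratify depends on how user tenure relates to the variant.
User tenure lies on the pathway variant → user tenure → outcome, so adjusting for it blocks the indirect effect. For the total causal effect of variant, use the unadjusted pooled rates.
Pooled: Variant H 21.7% vs Variant Q 44.9%; Variant Q is higher overall.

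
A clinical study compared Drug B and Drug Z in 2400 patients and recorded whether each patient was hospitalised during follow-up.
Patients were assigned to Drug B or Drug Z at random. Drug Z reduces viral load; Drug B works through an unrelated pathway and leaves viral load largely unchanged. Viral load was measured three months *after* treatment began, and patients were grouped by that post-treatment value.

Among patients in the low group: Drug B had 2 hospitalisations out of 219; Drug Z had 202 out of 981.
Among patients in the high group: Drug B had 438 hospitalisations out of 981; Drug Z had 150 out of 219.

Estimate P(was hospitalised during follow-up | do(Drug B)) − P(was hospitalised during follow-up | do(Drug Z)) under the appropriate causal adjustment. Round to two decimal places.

Viral load here is a post-treatment variable shaped by the drug; conditioning on it would introduce bias rather than remove it. The overall comparison is the causal one.
The causal difference is the pooled difference: 0.367 − 0.293 = +0.073.

+0.07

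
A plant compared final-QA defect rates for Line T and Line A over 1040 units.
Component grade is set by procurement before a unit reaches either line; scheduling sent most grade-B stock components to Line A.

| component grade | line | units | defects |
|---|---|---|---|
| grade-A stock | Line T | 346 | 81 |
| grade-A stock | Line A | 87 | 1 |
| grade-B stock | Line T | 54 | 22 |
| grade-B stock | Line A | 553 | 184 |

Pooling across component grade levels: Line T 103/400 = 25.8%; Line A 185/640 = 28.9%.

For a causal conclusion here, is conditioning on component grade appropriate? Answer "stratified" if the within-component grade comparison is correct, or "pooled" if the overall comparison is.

The stratified and pooled comparisons disagree (Line A wins within each component grade; Line T wins overall), so the answer turns on the causal role of component grade.
Component grade is set before the line has any effect — it is not caused by the line — and it independently drives the outcome. That makes it a confounder, so the causal comparison is within component grade levels.
Within each level — grade-A stock: 23.4% vs 1.1%; grade-B stock: 40.7% vs 33.3% — Line A is lower every time.

stratified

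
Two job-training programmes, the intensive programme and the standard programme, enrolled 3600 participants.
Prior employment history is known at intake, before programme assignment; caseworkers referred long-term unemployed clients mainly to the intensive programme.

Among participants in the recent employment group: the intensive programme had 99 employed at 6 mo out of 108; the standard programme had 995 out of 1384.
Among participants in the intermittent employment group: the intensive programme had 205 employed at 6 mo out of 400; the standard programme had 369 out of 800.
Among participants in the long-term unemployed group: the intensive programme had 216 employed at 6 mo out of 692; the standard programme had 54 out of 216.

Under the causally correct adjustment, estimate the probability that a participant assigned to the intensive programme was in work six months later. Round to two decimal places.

Within every prior employment history level the intensive programme has the higher rate, yet pooled the standard programme does — Simpson's reversal.
The imbalance in prior employment history arose from how participants were allocated, not from anything the programme did; and prior employment history independently affects the outcome. The pooled gap is confounded — condition on prior employment history.
Standardising the intensive programme to the population prior employment history mix: 0.414·99/108 + 0.333·205/400 + 0.252·216/692 = 0.629.

0.63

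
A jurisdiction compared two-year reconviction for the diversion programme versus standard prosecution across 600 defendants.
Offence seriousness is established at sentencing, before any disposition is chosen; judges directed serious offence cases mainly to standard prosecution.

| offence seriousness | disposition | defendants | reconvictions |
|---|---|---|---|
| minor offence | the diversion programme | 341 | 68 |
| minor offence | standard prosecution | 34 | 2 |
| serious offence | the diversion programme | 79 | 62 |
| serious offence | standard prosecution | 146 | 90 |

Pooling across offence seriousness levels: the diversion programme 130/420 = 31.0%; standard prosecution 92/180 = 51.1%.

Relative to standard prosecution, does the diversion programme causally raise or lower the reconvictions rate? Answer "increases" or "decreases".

Offence seriousness satisfies the back-door criterion: it is not a descendant of the disposition, and it blocks the spurious path from disposition to outcome. Adjusting for it (i.e., using the within-offence seriousness rates) gives the causal effect.
Within each level — minor offence: 19.9% vs 5.9%; serious offence: 78.5% vs 61.6% — standard prosecution is lower every time.

increases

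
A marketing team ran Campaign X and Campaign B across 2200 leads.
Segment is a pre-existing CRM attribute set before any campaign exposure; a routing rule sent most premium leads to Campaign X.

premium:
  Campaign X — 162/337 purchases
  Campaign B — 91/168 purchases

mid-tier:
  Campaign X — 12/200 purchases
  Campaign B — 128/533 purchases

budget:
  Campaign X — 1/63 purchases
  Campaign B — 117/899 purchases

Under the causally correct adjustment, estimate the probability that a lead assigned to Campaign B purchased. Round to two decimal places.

0.26

The stratified and pooled comparisons disagree (Campaign B wins within each customer segment; Campaign X wins overall), so the answer turns on the causal role of customer segment.
Here customer segment is a common cause — it drives both which campaign a case falls under and the outcome. The crude comparison mixes populations; the stratum-specific rates are the causally relevant ones.
Standardising Campaign B to the population customer segment mix: 0.230·91/168 + 0.333·128/533 + 0.437·117/899 = 0.261.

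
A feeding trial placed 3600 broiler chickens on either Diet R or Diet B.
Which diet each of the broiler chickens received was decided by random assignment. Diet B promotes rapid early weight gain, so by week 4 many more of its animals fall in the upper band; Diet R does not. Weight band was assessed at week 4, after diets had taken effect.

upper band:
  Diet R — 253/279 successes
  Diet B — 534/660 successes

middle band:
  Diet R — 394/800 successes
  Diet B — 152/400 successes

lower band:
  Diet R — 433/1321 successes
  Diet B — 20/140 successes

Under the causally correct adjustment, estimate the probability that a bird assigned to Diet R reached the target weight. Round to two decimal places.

Stratifying would compare diets among broiler chickens the diets themselves sorted into week-4 weight band groups — a form of selection on an intermediate. The unconditioned pooled rates give the total causal effect.
So P(outcome | do(Diet R)) is just the pooled rate for Diet R: 1080/2400 = 0.450.

0.45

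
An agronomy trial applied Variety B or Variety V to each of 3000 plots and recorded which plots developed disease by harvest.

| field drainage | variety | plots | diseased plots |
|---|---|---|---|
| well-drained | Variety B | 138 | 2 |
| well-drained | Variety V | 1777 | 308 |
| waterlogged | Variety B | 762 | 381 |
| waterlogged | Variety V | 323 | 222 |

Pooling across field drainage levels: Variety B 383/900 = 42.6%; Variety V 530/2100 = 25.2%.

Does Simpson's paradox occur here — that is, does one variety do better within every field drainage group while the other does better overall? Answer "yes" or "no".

Within each field drainage level (well-drained 1.4% vs 17.3%; waterlogged 50.0% vs 68.7%), Variety B has the lower rate every time. Pooled: 42.6% vs 25.2% — Variety V has the lower rate overall. The two comparisons disagree.

yes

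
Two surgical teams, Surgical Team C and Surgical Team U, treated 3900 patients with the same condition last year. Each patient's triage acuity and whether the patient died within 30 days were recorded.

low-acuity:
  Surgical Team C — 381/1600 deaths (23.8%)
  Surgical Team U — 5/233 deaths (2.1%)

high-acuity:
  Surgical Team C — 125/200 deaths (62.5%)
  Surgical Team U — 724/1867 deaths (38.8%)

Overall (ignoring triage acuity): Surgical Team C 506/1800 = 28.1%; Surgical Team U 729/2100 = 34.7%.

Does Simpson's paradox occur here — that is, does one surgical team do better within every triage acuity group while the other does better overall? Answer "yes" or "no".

yes

Within each triage acuity level (low-acuity 23.8% vs 2.1%; high-acuity 62.5% vs 38.8%), Surgical Team U has the lower rate every time. Pooled: 28.1% vs 34.7% — Surgical Team C has the lower rate overall. The two comparisons disagree.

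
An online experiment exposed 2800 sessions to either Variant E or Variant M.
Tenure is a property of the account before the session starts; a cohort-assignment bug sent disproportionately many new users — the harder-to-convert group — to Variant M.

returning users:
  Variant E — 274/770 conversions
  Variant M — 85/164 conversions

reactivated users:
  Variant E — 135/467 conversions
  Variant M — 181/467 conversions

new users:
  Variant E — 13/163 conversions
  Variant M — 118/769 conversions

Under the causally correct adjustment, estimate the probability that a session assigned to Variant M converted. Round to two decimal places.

0.35

User tenure differs across variants for reasons unrelated to any effect of the variant itself, and it separately predicts the outcome — a classic confounder. We must compare within user tenure levels.
Standardising Variant M to the population user tenure mix: 0.334·85/164 + 0.334·181/467 + 0.333·118/769 = 0.353.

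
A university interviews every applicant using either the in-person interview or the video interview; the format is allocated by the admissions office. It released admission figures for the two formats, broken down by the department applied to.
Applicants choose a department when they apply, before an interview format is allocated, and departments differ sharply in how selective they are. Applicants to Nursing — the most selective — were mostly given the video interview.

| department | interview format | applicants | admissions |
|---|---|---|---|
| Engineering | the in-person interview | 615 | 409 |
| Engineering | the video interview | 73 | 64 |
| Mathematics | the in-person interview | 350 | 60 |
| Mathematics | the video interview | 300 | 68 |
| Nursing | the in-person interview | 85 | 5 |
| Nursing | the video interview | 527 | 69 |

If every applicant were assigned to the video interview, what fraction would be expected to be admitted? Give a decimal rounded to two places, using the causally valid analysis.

The stratified and pooled comparisons disagree (the video interview wins within each department; the in-person interview wins overall), so the answer turns on the causal role of department.
Since department is a pre-existing factor (not a product of the interview format) and it affects the outcome on its own, it is a confounder. The stratified rates, not the pooled rate, identify the causal effect.
Standardising the video interview to the population department mix: 0.353·64/73 + 0.333·68/300 + 0.314·69/527 = 0.426.

0.43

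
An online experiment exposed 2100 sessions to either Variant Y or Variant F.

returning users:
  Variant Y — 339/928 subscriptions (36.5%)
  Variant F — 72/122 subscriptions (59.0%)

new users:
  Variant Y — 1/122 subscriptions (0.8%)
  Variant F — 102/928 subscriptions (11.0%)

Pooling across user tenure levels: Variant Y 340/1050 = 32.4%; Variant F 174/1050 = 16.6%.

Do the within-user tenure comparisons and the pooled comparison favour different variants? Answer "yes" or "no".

Within each user tenure level (returning users 36.5% vs 59.0%; new users 0.8% vs 11.0%), Variant F has the higher rate every time. Pooled: 32.4% vs 16.6% — Variant Y has the higher rate overall. The two comparisons disagree.

yes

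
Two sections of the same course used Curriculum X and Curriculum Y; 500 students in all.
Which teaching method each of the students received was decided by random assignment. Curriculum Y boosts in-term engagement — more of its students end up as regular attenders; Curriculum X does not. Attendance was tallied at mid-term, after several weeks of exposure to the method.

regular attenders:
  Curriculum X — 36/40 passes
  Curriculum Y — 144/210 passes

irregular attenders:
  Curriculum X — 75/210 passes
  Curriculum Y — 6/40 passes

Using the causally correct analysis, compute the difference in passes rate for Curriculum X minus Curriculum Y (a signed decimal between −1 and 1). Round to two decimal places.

-0.16

The distribution of mid-term attendance is itself part of what the teaching method does — it is an intermediate outcome. Holding it fixed would remove that part of the effect; the total effect is the pooled difference.
The causal difference is the pooled difference: 0.444 − 0.600 = -0.156.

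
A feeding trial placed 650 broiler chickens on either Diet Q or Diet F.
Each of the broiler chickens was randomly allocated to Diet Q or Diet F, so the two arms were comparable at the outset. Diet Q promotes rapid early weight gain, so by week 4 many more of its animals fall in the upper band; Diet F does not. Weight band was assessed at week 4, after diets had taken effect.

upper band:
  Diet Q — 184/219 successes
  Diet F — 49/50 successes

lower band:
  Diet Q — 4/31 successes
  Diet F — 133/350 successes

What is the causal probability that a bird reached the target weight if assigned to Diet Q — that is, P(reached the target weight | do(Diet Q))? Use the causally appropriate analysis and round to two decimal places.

0.75

Week-4 weight band is recorded after the diet and is itself shifted by it — it sits on the causal path from diet to outcome. Conditioning on a mediator would strip out part of the effect we want; the pooled comparison gives the total causal effect.
So P(outcome | do(Diet Q)) is just the pooled rate for Diet Q: 188/250 = 0.752.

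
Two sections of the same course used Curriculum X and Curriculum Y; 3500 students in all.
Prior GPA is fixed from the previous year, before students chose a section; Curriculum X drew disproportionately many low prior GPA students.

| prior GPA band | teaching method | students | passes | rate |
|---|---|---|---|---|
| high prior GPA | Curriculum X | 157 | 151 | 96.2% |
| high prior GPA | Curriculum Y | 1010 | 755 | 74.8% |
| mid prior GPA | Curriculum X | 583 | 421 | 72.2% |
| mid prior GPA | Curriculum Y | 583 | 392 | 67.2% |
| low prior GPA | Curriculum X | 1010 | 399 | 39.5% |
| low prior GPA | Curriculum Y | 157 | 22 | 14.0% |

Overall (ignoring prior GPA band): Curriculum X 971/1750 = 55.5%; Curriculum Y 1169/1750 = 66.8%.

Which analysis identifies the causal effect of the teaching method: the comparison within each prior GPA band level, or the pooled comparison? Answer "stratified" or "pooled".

The imbalance in prior GPA band arose from how students were allocated, not from anything the teaching method did; and prior GPA band independently affects the outcome. The pooled gap is confounded — condition on prior GPA band.
Within each level — high prior GPA: 96.2% vs 74.8%; mid prior GPA: 72.2% vs 67.2%; low prior GPA: 39.5% vs 14.0% — Curriculum X is higher every time.

stratified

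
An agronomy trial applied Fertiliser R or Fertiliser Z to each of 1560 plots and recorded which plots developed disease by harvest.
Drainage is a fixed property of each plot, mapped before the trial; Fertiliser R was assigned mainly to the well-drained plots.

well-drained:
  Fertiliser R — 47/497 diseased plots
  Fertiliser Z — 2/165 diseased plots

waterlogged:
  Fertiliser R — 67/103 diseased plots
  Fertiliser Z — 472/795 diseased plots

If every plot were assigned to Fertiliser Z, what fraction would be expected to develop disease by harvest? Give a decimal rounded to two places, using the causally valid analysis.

Fertiliser Z is lower inside every field drainage stratum but Fertiliser R is lower in aggregate. Whether to stratify depends on how field drainage relates to the fertiliser.
Field drainage satisfies the back-door criterion: it is not a descendant of the fertiliser, and it blocks the spurious path from fertiliser to outcome. Adjusting for it (i.e., using the within-field drainage rates) gives the causal effect.
Standardising Fertiliser Z to the population field drainage mix: 0.424·2/165 + 0.576·472/795 = 0.347.

0.35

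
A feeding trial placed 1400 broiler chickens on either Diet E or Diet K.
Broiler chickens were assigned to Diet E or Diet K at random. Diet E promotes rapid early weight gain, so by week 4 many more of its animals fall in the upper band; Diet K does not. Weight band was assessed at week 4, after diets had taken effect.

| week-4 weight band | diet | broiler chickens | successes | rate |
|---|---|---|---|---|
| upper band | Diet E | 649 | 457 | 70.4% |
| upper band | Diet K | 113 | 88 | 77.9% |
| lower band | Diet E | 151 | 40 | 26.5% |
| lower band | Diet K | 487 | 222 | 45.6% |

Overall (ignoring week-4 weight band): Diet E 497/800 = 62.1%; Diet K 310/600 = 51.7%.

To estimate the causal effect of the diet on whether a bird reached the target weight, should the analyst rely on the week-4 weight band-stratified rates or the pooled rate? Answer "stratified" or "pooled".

Within every week-4 weight band level Diet K has the higher rate, yet pooled Diet E does — Simpson's reversal.
Because the diet influences week-4 weight band, week-4 weight band is a post-treatment mediator, not a confounder. Stratifying on it would bias the estimate; the causal effect is the crude pooled difference.
Pooled: Diet E 62.1% vs Diet K 51.7%; Diet E is higher overall.

pooled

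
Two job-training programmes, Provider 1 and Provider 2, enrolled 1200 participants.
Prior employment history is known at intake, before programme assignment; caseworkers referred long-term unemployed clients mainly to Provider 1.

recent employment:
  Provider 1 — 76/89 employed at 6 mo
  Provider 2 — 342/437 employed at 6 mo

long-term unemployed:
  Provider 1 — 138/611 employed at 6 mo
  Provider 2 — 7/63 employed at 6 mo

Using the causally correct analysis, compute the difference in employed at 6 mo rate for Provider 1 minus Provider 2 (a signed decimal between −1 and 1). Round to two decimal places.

Prior employment history is set before the programme has any effect — it is not caused by the programme — and it independently drives the outcome. That makes it a confounder, so the causal comparison is within prior employment history levels.
Adjusting over the population distribution of prior employment history: 0.438·(0.854−0.783) + 0.562·(0.226−0.111) = +0.096.

+0.10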